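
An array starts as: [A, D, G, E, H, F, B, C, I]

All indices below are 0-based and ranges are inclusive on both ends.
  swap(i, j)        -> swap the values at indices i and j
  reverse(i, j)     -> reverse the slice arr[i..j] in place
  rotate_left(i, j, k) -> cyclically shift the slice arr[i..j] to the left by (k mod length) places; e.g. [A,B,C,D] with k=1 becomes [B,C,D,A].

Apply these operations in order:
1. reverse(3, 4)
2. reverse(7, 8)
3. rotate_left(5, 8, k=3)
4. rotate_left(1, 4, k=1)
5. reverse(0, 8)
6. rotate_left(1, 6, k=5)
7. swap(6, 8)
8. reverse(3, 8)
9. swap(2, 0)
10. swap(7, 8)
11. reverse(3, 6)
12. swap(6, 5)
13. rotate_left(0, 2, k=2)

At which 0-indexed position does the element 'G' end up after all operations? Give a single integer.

Answer: 6

Derivation:
After 1 (reverse(3, 4)): [A, D, G, H, E, F, B, C, I]
After 2 (reverse(7, 8)): [A, D, G, H, E, F, B, I, C]
After 3 (rotate_left(5, 8, k=3)): [A, D, G, H, E, C, F, B, I]
After 4 (rotate_left(1, 4, k=1)): [A, G, H, E, D, C, F, B, I]
After 5 (reverse(0, 8)): [I, B, F, C, D, E, H, G, A]
After 6 (rotate_left(1, 6, k=5)): [I, H, B, F, C, D, E, G, A]
After 7 (swap(6, 8)): [I, H, B, F, C, D, A, G, E]
After 8 (reverse(3, 8)): [I, H, B, E, G, A, D, C, F]
After 9 (swap(2, 0)): [B, H, I, E, G, A, D, C, F]
After 10 (swap(7, 8)): [B, H, I, E, G, A, D, F, C]
After 11 (reverse(3, 6)): [B, H, I, D, A, G, E, F, C]
After 12 (swap(6, 5)): [B, H, I, D, A, E, G, F, C]
After 13 (rotate_left(0, 2, k=2)): [I, B, H, D, A, E, G, F, C]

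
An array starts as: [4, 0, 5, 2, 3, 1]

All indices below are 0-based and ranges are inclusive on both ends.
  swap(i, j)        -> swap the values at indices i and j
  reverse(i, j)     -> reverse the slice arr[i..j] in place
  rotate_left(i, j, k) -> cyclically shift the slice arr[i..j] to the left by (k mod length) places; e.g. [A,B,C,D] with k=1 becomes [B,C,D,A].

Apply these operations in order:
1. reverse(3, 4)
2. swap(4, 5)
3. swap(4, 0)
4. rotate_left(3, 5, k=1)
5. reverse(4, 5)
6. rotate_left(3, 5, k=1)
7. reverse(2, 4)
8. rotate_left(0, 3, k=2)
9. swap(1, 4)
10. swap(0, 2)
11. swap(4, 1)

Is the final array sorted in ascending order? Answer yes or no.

Answer: no

Derivation:
After 1 (reverse(3, 4)): [4, 0, 5, 3, 2, 1]
After 2 (swap(4, 5)): [4, 0, 5, 3, 1, 2]
After 3 (swap(4, 0)): [1, 0, 5, 3, 4, 2]
After 4 (rotate_left(3, 5, k=1)): [1, 0, 5, 4, 2, 3]
After 5 (reverse(4, 5)): [1, 0, 5, 4, 3, 2]
After 6 (rotate_left(3, 5, k=1)): [1, 0, 5, 3, 2, 4]
After 7 (reverse(2, 4)): [1, 0, 2, 3, 5, 4]
After 8 (rotate_left(0, 3, k=2)): [2, 3, 1, 0, 5, 4]
After 9 (swap(1, 4)): [2, 5, 1, 0, 3, 4]
After 10 (swap(0, 2)): [1, 5, 2, 0, 3, 4]
After 11 (swap(4, 1)): [1, 3, 2, 0, 5, 4]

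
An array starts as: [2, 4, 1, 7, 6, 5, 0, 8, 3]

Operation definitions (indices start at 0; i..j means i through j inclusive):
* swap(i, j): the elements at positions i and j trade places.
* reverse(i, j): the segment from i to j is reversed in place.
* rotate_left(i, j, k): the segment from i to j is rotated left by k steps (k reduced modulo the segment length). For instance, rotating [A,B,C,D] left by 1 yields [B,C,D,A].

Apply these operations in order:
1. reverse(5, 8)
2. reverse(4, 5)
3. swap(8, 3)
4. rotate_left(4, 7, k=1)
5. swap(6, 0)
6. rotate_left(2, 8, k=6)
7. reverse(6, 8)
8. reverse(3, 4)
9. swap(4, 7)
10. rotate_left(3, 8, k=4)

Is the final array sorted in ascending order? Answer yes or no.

Answer: no

Derivation:
After 1 (reverse(5, 8)): [2, 4, 1, 7, 6, 3, 8, 0, 5]
After 2 (reverse(4, 5)): [2, 4, 1, 7, 3, 6, 8, 0, 5]
After 3 (swap(8, 3)): [2, 4, 1, 5, 3, 6, 8, 0, 7]
After 4 (rotate_left(4, 7, k=1)): [2, 4, 1, 5, 6, 8, 0, 3, 7]
After 5 (swap(6, 0)): [0, 4, 1, 5, 6, 8, 2, 3, 7]
After 6 (rotate_left(2, 8, k=6)): [0, 4, 7, 1, 5, 6, 8, 2, 3]
After 7 (reverse(6, 8)): [0, 4, 7, 1, 5, 6, 3, 2, 8]
After 8 (reverse(3, 4)): [0, 4, 7, 5, 1, 6, 3, 2, 8]
After 9 (swap(4, 7)): [0, 4, 7, 5, 2, 6, 3, 1, 8]
After 10 (rotate_left(3, 8, k=4)): [0, 4, 7, 1, 8, 5, 2, 6, 3]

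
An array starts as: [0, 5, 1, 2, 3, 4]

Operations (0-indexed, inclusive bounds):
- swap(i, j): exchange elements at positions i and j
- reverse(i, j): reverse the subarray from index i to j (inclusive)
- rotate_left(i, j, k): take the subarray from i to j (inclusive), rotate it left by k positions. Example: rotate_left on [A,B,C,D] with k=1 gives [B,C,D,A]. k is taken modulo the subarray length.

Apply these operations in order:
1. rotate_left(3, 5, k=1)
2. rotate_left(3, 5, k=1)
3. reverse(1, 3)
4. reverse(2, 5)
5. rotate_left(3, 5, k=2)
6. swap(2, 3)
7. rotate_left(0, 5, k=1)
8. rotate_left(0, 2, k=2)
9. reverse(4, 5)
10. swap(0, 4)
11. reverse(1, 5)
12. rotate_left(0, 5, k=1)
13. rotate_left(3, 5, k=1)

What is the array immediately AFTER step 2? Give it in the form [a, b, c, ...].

After 1 (rotate_left(3, 5, k=1)): [0, 5, 1, 3, 4, 2]
After 2 (rotate_left(3, 5, k=1)): [0, 5, 1, 4, 2, 3]

Answer: [0, 5, 1, 4, 2, 3]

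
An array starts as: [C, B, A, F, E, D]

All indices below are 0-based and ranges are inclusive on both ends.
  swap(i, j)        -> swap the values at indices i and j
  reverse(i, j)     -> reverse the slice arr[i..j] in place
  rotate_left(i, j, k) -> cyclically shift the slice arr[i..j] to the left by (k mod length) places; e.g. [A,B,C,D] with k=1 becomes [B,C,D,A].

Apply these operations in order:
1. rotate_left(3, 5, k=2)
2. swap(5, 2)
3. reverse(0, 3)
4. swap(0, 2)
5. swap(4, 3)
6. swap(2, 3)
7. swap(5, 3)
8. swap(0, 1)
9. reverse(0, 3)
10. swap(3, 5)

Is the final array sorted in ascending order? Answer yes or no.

Answer: no

Derivation:
After 1 (rotate_left(3, 5, k=2)): [C, B, A, D, F, E]
After 2 (swap(5, 2)): [C, B, E, D, F, A]
After 3 (reverse(0, 3)): [D, E, B, C, F, A]
After 4 (swap(0, 2)): [B, E, D, C, F, A]
After 5 (swap(4, 3)): [B, E, D, F, C, A]
After 6 (swap(2, 3)): [B, E, F, D, C, A]
After 7 (swap(5, 3)): [B, E, F, A, C, D]
After 8 (swap(0, 1)): [E, B, F, A, C, D]
After 9 (reverse(0, 3)): [A, F, B, E, C, D]
After 10 (swap(3, 5)): [A, F, B, D, C, E]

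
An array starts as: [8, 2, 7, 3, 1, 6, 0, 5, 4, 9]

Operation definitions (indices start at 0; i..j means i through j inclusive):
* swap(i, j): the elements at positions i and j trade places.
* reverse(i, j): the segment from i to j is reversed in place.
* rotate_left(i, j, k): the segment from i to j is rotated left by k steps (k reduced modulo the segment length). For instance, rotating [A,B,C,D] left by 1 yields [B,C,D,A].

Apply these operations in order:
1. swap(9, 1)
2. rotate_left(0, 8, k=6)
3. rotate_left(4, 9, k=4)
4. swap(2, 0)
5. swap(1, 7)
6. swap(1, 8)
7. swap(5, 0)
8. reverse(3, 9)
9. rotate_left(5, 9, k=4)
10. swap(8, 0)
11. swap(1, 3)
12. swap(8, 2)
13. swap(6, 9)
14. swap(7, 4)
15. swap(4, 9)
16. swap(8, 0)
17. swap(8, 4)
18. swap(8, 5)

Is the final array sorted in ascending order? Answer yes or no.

Answer: yes

Derivation:
After 1 (swap(9, 1)): [8, 9, 7, 3, 1, 6, 0, 5, 4, 2]
After 2 (rotate_left(0, 8, k=6)): [0, 5, 4, 8, 9, 7, 3, 1, 6, 2]
After 3 (rotate_left(4, 9, k=4)): [0, 5, 4, 8, 6, 2, 9, 7, 3, 1]
After 4 (swap(2, 0)): [4, 5, 0, 8, 6, 2, 9, 7, 3, 1]
After 5 (swap(1, 7)): [4, 7, 0, 8, 6, 2, 9, 5, 3, 1]
After 6 (swap(1, 8)): [4, 3, 0, 8, 6, 2, 9, 5, 7, 1]
After 7 (swap(5, 0)): [2, 3, 0, 8, 6, 4, 9, 5, 7, 1]
After 8 (reverse(3, 9)): [2, 3, 0, 1, 7, 5, 9, 4, 6, 8]
After 9 (rotate_left(5, 9, k=4)): [2, 3, 0, 1, 7, 8, 5, 9, 4, 6]
After 10 (swap(8, 0)): [4, 3, 0, 1, 7, 8, 5, 9, 2, 6]
After 11 (swap(1, 3)): [4, 1, 0, 3, 7, 8, 5, 9, 2, 6]
After 12 (swap(8, 2)): [4, 1, 2, 3, 7, 8, 5, 9, 0, 6]
After 13 (swap(6, 9)): [4, 1, 2, 3, 7, 8, 6, 9, 0, 5]
After 14 (swap(7, 4)): [4, 1, 2, 3, 9, 8, 6, 7, 0, 5]
After 15 (swap(4, 9)): [4, 1, 2, 3, 5, 8, 6, 7, 0, 9]
After 16 (swap(8, 0)): [0, 1, 2, 3, 5, 8, 6, 7, 4, 9]
After 17 (swap(8, 4)): [0, 1, 2, 3, 4, 8, 6, 7, 5, 9]
After 18 (swap(8, 5)): [0, 1, 2, 3, 4, 5, 6, 7, 8, 9]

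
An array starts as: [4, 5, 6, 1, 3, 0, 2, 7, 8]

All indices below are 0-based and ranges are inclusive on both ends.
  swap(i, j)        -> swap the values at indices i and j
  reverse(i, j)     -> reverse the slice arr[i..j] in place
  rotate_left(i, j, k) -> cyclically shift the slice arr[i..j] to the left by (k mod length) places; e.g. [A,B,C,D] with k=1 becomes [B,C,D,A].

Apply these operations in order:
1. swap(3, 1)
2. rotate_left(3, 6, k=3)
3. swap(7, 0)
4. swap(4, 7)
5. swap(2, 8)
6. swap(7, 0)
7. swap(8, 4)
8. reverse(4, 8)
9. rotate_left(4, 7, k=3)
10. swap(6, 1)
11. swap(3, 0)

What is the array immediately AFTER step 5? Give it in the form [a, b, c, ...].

Answer: [7, 1, 8, 2, 4, 3, 0, 5, 6]

Derivation:
After 1 (swap(3, 1)): [4, 1, 6, 5, 3, 0, 2, 7, 8]
After 2 (rotate_left(3, 6, k=3)): [4, 1, 6, 2, 5, 3, 0, 7, 8]
After 3 (swap(7, 0)): [7, 1, 6, 2, 5, 3, 0, 4, 8]
After 4 (swap(4, 7)): [7, 1, 6, 2, 4, 3, 0, 5, 8]
After 5 (swap(2, 8)): [7, 1, 8, 2, 4, 3, 0, 5, 6]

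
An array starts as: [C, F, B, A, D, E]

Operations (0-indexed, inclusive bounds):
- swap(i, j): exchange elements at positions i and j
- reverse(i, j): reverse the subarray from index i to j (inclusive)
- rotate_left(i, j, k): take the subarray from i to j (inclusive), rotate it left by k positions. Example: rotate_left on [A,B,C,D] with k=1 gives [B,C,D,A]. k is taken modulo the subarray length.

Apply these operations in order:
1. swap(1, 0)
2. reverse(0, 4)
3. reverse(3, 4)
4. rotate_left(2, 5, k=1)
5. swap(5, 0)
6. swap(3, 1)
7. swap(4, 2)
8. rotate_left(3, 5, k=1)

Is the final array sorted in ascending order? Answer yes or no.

Answer: no

Derivation:
After 1 (swap(1, 0)): [F, C, B, A, D, E]
After 2 (reverse(0, 4)): [D, A, B, C, F, E]
After 3 (reverse(3, 4)): [D, A, B, F, C, E]
After 4 (rotate_left(2, 5, k=1)): [D, A, F, C, E, B]
After 5 (swap(5, 0)): [B, A, F, C, E, D]
After 6 (swap(3, 1)): [B, C, F, A, E, D]
After 7 (swap(4, 2)): [B, C, E, A, F, D]
After 8 (rotate_left(3, 5, k=1)): [B, C, E, F, D, A]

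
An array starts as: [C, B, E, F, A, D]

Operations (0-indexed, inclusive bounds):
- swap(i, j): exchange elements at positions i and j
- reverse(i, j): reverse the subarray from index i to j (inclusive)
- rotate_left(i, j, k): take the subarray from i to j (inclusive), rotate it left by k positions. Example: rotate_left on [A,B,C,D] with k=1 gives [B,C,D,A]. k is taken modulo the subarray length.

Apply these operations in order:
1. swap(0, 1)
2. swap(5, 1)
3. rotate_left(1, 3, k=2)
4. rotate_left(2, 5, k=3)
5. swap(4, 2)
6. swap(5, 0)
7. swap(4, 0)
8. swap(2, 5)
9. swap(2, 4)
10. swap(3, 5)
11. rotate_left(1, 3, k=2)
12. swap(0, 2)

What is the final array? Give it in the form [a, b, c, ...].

After 1 (swap(0, 1)): [B, C, E, F, A, D]
After 2 (swap(5, 1)): [B, D, E, F, A, C]
After 3 (rotate_left(1, 3, k=2)): [B, F, D, E, A, C]
After 4 (rotate_left(2, 5, k=3)): [B, F, C, D, E, A]
After 5 (swap(4, 2)): [B, F, E, D, C, A]
After 6 (swap(5, 0)): [A, F, E, D, C, B]
After 7 (swap(4, 0)): [C, F, E, D, A, B]
After 8 (swap(2, 5)): [C, F, B, D, A, E]
After 9 (swap(2, 4)): [C, F, A, D, B, E]
After 10 (swap(3, 5)): [C, F, A, E, B, D]
After 11 (rotate_left(1, 3, k=2)): [C, E, F, A, B, D]
After 12 (swap(0, 2)): [F, E, C, A, B, D]

Answer: [F, E, C, A, B, D]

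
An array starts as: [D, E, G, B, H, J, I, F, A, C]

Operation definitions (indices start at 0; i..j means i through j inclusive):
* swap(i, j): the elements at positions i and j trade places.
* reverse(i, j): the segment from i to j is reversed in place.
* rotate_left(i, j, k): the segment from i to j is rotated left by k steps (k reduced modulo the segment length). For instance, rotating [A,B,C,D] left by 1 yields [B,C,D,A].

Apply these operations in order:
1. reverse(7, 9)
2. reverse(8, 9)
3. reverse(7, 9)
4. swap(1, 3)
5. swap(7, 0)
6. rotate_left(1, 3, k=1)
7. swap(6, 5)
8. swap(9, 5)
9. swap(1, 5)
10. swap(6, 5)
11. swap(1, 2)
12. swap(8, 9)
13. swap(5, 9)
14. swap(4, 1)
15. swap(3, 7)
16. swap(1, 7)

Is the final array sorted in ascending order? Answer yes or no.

After 1 (reverse(7, 9)): [D, E, G, B, H, J, I, C, A, F]
After 2 (reverse(8, 9)): [D, E, G, B, H, J, I, C, F, A]
After 3 (reverse(7, 9)): [D, E, G, B, H, J, I, A, F, C]
After 4 (swap(1, 3)): [D, B, G, E, H, J, I, A, F, C]
After 5 (swap(7, 0)): [A, B, G, E, H, J, I, D, F, C]
After 6 (rotate_left(1, 3, k=1)): [A, G, E, B, H, J, I, D, F, C]
After 7 (swap(6, 5)): [A, G, E, B, H, I, J, D, F, C]
After 8 (swap(9, 5)): [A, G, E, B, H, C, J, D, F, I]
After 9 (swap(1, 5)): [A, C, E, B, H, G, J, D, F, I]
After 10 (swap(6, 5)): [A, C, E, B, H, J, G, D, F, I]
After 11 (swap(1, 2)): [A, E, C, B, H, J, G, D, F, I]
After 12 (swap(8, 9)): [A, E, C, B, H, J, G, D, I, F]
After 13 (swap(5, 9)): [A, E, C, B, H, F, G, D, I, J]
After 14 (swap(4, 1)): [A, H, C, B, E, F, G, D, I, J]
After 15 (swap(3, 7)): [A, H, C, D, E, F, G, B, I, J]
After 16 (swap(1, 7)): [A, B, C, D, E, F, G, H, I, J]

Answer: yes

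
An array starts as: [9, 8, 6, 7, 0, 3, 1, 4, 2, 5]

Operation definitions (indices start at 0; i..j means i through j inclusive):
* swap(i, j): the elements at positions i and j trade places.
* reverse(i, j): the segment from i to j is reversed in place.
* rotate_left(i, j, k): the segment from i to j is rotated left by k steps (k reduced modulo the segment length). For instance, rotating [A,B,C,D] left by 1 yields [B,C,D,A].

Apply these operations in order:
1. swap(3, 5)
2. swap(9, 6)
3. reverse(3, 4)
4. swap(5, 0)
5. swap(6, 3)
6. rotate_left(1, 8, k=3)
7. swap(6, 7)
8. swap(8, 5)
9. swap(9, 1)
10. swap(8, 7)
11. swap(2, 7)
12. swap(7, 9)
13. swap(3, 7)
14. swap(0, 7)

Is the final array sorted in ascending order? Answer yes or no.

After 1 (swap(3, 5)): [9, 8, 6, 3, 0, 7, 1, 4, 2, 5]
After 2 (swap(9, 6)): [9, 8, 6, 3, 0, 7, 5, 4, 2, 1]
After 3 (reverse(3, 4)): [9, 8, 6, 0, 3, 7, 5, 4, 2, 1]
After 4 (swap(5, 0)): [7, 8, 6, 0, 3, 9, 5, 4, 2, 1]
After 5 (swap(6, 3)): [7, 8, 6, 5, 3, 9, 0, 4, 2, 1]
After 6 (rotate_left(1, 8, k=3)): [7, 3, 9, 0, 4, 2, 8, 6, 5, 1]
After 7 (swap(6, 7)): [7, 3, 9, 0, 4, 2, 6, 8, 5, 1]
After 8 (swap(8, 5)): [7, 3, 9, 0, 4, 5, 6, 8, 2, 1]
After 9 (swap(9, 1)): [7, 1, 9, 0, 4, 5, 6, 8, 2, 3]
After 10 (swap(8, 7)): [7, 1, 9, 0, 4, 5, 6, 2, 8, 3]
After 11 (swap(2, 7)): [7, 1, 2, 0, 4, 5, 6, 9, 8, 3]
After 12 (swap(7, 9)): [7, 1, 2, 0, 4, 5, 6, 3, 8, 9]
After 13 (swap(3, 7)): [7, 1, 2, 3, 4, 5, 6, 0, 8, 9]
After 14 (swap(0, 7)): [0, 1, 2, 3, 4, 5, 6, 7, 8, 9]

Answer: yes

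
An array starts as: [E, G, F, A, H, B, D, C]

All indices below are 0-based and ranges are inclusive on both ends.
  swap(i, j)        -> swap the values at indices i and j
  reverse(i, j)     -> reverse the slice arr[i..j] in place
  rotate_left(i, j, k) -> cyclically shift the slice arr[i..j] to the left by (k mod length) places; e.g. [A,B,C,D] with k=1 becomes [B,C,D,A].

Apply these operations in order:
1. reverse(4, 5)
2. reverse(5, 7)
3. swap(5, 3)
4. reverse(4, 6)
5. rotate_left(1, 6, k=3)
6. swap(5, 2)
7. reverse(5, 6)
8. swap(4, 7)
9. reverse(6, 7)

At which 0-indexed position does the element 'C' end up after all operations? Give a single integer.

Answer: 5

Derivation:
After 1 (reverse(4, 5)): [E, G, F, A, B, H, D, C]
After 2 (reverse(5, 7)): [E, G, F, A, B, C, D, H]
After 3 (swap(5, 3)): [E, G, F, C, B, A, D, H]
After 4 (reverse(4, 6)): [E, G, F, C, D, A, B, H]
After 5 (rotate_left(1, 6, k=3)): [E, D, A, B, G, F, C, H]
After 6 (swap(5, 2)): [E, D, F, B, G, A, C, H]
After 7 (reverse(5, 6)): [E, D, F, B, G, C, A, H]
After 8 (swap(4, 7)): [E, D, F, B, H, C, A, G]
After 9 (reverse(6, 7)): [E, D, F, B, H, C, G, A]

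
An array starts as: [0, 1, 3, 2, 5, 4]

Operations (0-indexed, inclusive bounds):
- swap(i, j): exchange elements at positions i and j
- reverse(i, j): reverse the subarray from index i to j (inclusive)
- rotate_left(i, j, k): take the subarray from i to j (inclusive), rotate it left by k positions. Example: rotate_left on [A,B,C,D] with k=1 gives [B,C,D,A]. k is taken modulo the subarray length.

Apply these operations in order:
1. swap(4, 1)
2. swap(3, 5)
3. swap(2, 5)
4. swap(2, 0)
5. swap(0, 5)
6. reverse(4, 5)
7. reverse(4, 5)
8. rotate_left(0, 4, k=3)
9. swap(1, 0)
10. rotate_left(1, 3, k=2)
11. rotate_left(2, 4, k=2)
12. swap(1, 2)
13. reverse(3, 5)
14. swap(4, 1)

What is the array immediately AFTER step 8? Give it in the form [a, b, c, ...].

After 1 (swap(4, 1)): [0, 5, 3, 2, 1, 4]
After 2 (swap(3, 5)): [0, 5, 3, 4, 1, 2]
After 3 (swap(2, 5)): [0, 5, 2, 4, 1, 3]
After 4 (swap(2, 0)): [2, 5, 0, 4, 1, 3]
After 5 (swap(0, 5)): [3, 5, 0, 4, 1, 2]
After 6 (reverse(4, 5)): [3, 5, 0, 4, 2, 1]
After 7 (reverse(4, 5)): [3, 5, 0, 4, 1, 2]
After 8 (rotate_left(0, 4, k=3)): [4, 1, 3, 5, 0, 2]

Answer: [4, 1, 3, 5, 0, 2]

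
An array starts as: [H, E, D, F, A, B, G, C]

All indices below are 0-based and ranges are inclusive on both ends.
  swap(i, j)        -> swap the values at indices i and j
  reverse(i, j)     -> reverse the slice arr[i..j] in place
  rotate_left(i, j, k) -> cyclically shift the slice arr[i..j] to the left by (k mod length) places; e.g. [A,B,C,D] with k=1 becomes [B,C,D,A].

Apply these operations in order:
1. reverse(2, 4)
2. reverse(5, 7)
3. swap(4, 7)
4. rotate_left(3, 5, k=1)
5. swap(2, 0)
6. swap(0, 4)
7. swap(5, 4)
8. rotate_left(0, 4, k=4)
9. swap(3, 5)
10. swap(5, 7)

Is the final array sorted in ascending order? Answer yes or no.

After 1 (reverse(2, 4)): [H, E, A, F, D, B, G, C]
After 2 (reverse(5, 7)): [H, E, A, F, D, C, G, B]
After 3 (swap(4, 7)): [H, E, A, F, B, C, G, D]
After 4 (rotate_left(3, 5, k=1)): [H, E, A, B, C, F, G, D]
After 5 (swap(2, 0)): [A, E, H, B, C, F, G, D]
After 6 (swap(0, 4)): [C, E, H, B, A, F, G, D]
After 7 (swap(5, 4)): [C, E, H, B, F, A, G, D]
After 8 (rotate_left(0, 4, k=4)): [F, C, E, H, B, A, G, D]
After 9 (swap(3, 5)): [F, C, E, A, B, H, G, D]
After 10 (swap(5, 7)): [F, C, E, A, B, D, G, H]

Answer: no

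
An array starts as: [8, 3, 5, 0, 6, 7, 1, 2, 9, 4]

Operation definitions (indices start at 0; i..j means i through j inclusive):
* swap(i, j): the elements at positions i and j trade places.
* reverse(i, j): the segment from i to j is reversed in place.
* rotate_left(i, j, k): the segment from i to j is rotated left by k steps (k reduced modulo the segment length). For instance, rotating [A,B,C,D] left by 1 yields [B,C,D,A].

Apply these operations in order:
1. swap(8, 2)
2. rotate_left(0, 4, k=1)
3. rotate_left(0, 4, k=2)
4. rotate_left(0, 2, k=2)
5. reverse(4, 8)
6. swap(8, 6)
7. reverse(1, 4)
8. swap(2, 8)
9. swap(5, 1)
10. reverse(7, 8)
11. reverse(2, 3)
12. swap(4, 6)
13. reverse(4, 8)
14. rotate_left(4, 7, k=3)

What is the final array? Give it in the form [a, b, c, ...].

After 1 (swap(8, 2)): [8, 3, 9, 0, 6, 7, 1, 2, 5, 4]
After 2 (rotate_left(0, 4, k=1)): [3, 9, 0, 6, 8, 7, 1, 2, 5, 4]
After 3 (rotate_left(0, 4, k=2)): [0, 6, 8, 3, 9, 7, 1, 2, 5, 4]
After 4 (rotate_left(0, 2, k=2)): [8, 0, 6, 3, 9, 7, 1, 2, 5, 4]
After 5 (reverse(4, 8)): [8, 0, 6, 3, 5, 2, 1, 7, 9, 4]
After 6 (swap(8, 6)): [8, 0, 6, 3, 5, 2, 9, 7, 1, 4]
After 7 (reverse(1, 4)): [8, 5, 3, 6, 0, 2, 9, 7, 1, 4]
After 8 (swap(2, 8)): [8, 5, 1, 6, 0, 2, 9, 7, 3, 4]
After 9 (swap(5, 1)): [8, 2, 1, 6, 0, 5, 9, 7, 3, 4]
After 10 (reverse(7, 8)): [8, 2, 1, 6, 0, 5, 9, 3, 7, 4]
After 11 (reverse(2, 3)): [8, 2, 6, 1, 0, 5, 9, 3, 7, 4]
After 12 (swap(4, 6)): [8, 2, 6, 1, 9, 5, 0, 3, 7, 4]
After 13 (reverse(4, 8)): [8, 2, 6, 1, 7, 3, 0, 5, 9, 4]
After 14 (rotate_left(4, 7, k=3)): [8, 2, 6, 1, 5, 7, 3, 0, 9, 4]

Answer: [8, 2, 6, 1, 5, 7, 3, 0, 9, 4]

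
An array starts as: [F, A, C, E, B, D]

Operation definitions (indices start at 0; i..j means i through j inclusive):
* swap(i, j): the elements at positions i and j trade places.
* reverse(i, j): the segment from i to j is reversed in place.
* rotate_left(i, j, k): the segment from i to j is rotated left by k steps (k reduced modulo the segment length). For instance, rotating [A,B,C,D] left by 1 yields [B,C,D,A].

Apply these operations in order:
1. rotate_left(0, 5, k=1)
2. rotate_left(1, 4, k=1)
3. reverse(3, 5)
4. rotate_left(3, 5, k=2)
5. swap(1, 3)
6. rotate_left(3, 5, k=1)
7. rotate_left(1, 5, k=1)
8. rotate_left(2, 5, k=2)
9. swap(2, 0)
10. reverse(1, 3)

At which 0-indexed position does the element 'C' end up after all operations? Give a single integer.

After 1 (rotate_left(0, 5, k=1)): [A, C, E, B, D, F]
After 2 (rotate_left(1, 4, k=1)): [A, E, B, D, C, F]
After 3 (reverse(3, 5)): [A, E, B, F, C, D]
After 4 (rotate_left(3, 5, k=2)): [A, E, B, D, F, C]
After 5 (swap(1, 3)): [A, D, B, E, F, C]
After 6 (rotate_left(3, 5, k=1)): [A, D, B, F, C, E]
After 7 (rotate_left(1, 5, k=1)): [A, B, F, C, E, D]
After 8 (rotate_left(2, 5, k=2)): [A, B, E, D, F, C]
After 9 (swap(2, 0)): [E, B, A, D, F, C]
After 10 (reverse(1, 3)): [E, D, A, B, F, C]

Answer: 5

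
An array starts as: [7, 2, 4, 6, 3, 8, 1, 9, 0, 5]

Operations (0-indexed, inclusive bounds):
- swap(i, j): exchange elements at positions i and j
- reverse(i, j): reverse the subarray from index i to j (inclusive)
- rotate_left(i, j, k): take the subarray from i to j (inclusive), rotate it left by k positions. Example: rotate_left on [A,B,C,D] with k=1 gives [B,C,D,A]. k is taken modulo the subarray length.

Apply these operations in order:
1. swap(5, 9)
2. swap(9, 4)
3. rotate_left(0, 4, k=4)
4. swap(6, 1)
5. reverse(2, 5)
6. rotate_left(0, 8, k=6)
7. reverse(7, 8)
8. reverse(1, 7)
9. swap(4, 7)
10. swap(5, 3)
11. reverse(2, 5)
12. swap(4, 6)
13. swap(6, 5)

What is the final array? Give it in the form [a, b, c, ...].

After 1 (swap(5, 9)): [7, 2, 4, 6, 3, 5, 1, 9, 0, 8]
After 2 (swap(9, 4)): [7, 2, 4, 6, 8, 5, 1, 9, 0, 3]
After 3 (rotate_left(0, 4, k=4)): [8, 7, 2, 4, 6, 5, 1, 9, 0, 3]
After 4 (swap(6, 1)): [8, 1, 2, 4, 6, 5, 7, 9, 0, 3]
After 5 (reverse(2, 5)): [8, 1, 5, 6, 4, 2, 7, 9, 0, 3]
After 6 (rotate_left(0, 8, k=6)): [7, 9, 0, 8, 1, 5, 6, 4, 2, 3]
After 7 (reverse(7, 8)): [7, 9, 0, 8, 1, 5, 6, 2, 4, 3]
After 8 (reverse(1, 7)): [7, 2, 6, 5, 1, 8, 0, 9, 4, 3]
After 9 (swap(4, 7)): [7, 2, 6, 5, 9, 8, 0, 1, 4, 3]
After 10 (swap(5, 3)): [7, 2, 6, 8, 9, 5, 0, 1, 4, 3]
After 11 (reverse(2, 5)): [7, 2, 5, 9, 8, 6, 0, 1, 4, 3]
After 12 (swap(4, 6)): [7, 2, 5, 9, 0, 6, 8, 1, 4, 3]
After 13 (swap(6, 5)): [7, 2, 5, 9, 0, 8, 6, 1, 4, 3]

Answer: [7, 2, 5, 9, 0, 8, 6, 1, 4, 3]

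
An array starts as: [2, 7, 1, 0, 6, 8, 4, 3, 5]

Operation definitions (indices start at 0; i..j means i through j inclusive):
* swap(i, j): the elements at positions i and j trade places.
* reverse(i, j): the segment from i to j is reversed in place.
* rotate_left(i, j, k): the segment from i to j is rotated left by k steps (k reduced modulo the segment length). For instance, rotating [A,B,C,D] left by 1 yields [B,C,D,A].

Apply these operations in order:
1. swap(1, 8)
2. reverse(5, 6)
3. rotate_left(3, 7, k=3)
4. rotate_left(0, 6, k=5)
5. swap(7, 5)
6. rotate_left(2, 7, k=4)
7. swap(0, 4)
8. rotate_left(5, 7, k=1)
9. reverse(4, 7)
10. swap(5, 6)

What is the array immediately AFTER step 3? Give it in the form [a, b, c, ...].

Answer: [2, 5, 1, 8, 3, 0, 6, 4, 7]

Derivation:
After 1 (swap(1, 8)): [2, 5, 1, 0, 6, 8, 4, 3, 7]
After 2 (reverse(5, 6)): [2, 5, 1, 0, 6, 4, 8, 3, 7]
After 3 (rotate_left(3, 7, k=3)): [2, 5, 1, 8, 3, 0, 6, 4, 7]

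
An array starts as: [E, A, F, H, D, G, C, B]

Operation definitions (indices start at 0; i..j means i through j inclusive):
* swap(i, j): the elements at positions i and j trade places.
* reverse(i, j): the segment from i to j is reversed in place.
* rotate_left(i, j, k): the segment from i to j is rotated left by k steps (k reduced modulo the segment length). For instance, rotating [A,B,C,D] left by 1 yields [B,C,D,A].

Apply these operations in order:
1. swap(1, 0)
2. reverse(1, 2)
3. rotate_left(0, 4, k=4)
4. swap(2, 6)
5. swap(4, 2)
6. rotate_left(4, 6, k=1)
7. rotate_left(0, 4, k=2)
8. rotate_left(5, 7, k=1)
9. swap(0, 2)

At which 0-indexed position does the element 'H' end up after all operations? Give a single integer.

Answer: 2

Derivation:
After 1 (swap(1, 0)): [A, E, F, H, D, G, C, B]
After 2 (reverse(1, 2)): [A, F, E, H, D, G, C, B]
After 3 (rotate_left(0, 4, k=4)): [D, A, F, E, H, G, C, B]
After 4 (swap(2, 6)): [D, A, C, E, H, G, F, B]
After 5 (swap(4, 2)): [D, A, H, E, C, G, F, B]
After 6 (rotate_left(4, 6, k=1)): [D, A, H, E, G, F, C, B]
After 7 (rotate_left(0, 4, k=2)): [H, E, G, D, A, F, C, B]
After 8 (rotate_left(5, 7, k=1)): [H, E, G, D, A, C, B, F]
After 9 (swap(0, 2)): [G, E, H, D, A, C, B, F]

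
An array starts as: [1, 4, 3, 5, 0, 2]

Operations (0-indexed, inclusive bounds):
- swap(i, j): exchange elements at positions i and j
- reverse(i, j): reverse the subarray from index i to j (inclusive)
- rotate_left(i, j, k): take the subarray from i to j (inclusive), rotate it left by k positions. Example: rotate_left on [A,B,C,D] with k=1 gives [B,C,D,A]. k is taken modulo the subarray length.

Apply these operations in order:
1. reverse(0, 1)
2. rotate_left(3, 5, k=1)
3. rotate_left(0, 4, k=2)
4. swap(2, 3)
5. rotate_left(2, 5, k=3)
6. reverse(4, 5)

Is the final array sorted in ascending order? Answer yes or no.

Answer: no

Derivation:
After 1 (reverse(0, 1)): [4, 1, 3, 5, 0, 2]
After 2 (rotate_left(3, 5, k=1)): [4, 1, 3, 0, 2, 5]
After 3 (rotate_left(0, 4, k=2)): [3, 0, 2, 4, 1, 5]
After 4 (swap(2, 3)): [3, 0, 4, 2, 1, 5]
After 5 (rotate_left(2, 5, k=3)): [3, 0, 5, 4, 2, 1]
After 6 (reverse(4, 5)): [3, 0, 5, 4, 1, 2]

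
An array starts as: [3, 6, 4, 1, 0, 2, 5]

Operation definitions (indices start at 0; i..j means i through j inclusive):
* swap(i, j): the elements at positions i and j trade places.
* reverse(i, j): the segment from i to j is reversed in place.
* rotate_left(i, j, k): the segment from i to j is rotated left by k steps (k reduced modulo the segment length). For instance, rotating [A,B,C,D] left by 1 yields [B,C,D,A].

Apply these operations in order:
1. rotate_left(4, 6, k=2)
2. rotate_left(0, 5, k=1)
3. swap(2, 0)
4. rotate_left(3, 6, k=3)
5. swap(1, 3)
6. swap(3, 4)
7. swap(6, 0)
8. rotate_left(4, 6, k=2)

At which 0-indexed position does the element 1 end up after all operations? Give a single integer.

After 1 (rotate_left(4, 6, k=2)): [3, 6, 4, 1, 5, 0, 2]
After 2 (rotate_left(0, 5, k=1)): [6, 4, 1, 5, 0, 3, 2]
After 3 (swap(2, 0)): [1, 4, 6, 5, 0, 3, 2]
After 4 (rotate_left(3, 6, k=3)): [1, 4, 6, 2, 5, 0, 3]
After 5 (swap(1, 3)): [1, 2, 6, 4, 5, 0, 3]
After 6 (swap(3, 4)): [1, 2, 6, 5, 4, 0, 3]
After 7 (swap(6, 0)): [3, 2, 6, 5, 4, 0, 1]
After 8 (rotate_left(4, 6, k=2)): [3, 2, 6, 5, 1, 4, 0]

Answer: 4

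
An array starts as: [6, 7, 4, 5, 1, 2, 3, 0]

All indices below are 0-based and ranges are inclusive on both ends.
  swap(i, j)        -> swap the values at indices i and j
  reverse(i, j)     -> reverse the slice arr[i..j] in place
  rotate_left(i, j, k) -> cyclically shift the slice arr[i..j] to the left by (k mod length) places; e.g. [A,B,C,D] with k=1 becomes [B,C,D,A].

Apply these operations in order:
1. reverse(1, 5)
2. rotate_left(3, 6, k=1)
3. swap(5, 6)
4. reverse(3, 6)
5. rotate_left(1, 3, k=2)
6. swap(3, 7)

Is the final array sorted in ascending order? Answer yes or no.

After 1 (reverse(1, 5)): [6, 2, 1, 5, 4, 7, 3, 0]
After 2 (rotate_left(3, 6, k=1)): [6, 2, 1, 4, 7, 3, 5, 0]
After 3 (swap(5, 6)): [6, 2, 1, 4, 7, 5, 3, 0]
After 4 (reverse(3, 6)): [6, 2, 1, 3, 5, 7, 4, 0]
After 5 (rotate_left(1, 3, k=2)): [6, 3, 2, 1, 5, 7, 4, 0]
After 6 (swap(3, 7)): [6, 3, 2, 0, 5, 7, 4, 1]

Answer: no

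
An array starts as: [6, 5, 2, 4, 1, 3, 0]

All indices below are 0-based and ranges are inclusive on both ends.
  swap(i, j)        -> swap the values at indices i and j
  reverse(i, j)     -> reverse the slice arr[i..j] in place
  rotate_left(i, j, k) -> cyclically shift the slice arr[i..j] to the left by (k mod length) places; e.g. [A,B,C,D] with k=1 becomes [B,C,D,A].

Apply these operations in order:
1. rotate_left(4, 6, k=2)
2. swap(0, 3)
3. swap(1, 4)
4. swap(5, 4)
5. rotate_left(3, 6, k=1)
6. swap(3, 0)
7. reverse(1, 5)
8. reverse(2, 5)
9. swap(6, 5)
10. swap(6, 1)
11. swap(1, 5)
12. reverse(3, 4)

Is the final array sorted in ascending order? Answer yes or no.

Answer: no

Derivation:
After 1 (rotate_left(4, 6, k=2)): [6, 5, 2, 4, 0, 1, 3]
After 2 (swap(0, 3)): [4, 5, 2, 6, 0, 1, 3]
After 3 (swap(1, 4)): [4, 0, 2, 6, 5, 1, 3]
After 4 (swap(5, 4)): [4, 0, 2, 6, 1, 5, 3]
After 5 (rotate_left(3, 6, k=1)): [4, 0, 2, 1, 5, 3, 6]
After 6 (swap(3, 0)): [1, 0, 2, 4, 5, 3, 6]
After 7 (reverse(1, 5)): [1, 3, 5, 4, 2, 0, 6]
After 8 (reverse(2, 5)): [1, 3, 0, 2, 4, 5, 6]
After 9 (swap(6, 5)): [1, 3, 0, 2, 4, 6, 5]
After 10 (swap(6, 1)): [1, 5, 0, 2, 4, 6, 3]
After 11 (swap(1, 5)): [1, 6, 0, 2, 4, 5, 3]
After 12 (reverse(3, 4)): [1, 6, 0, 4, 2, 5, 3]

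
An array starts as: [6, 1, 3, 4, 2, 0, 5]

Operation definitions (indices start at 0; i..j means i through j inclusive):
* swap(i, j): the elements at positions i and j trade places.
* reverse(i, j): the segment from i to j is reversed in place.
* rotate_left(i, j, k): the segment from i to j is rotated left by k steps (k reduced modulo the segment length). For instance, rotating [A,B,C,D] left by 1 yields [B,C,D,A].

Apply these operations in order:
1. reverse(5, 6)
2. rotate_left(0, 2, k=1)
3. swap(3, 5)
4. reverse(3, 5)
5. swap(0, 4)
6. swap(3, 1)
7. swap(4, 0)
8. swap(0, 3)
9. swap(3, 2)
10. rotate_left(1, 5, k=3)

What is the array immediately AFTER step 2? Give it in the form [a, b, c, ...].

Answer: [1, 3, 6, 4, 2, 5, 0]

Derivation:
After 1 (reverse(5, 6)): [6, 1, 3, 4, 2, 5, 0]
After 2 (rotate_left(0, 2, k=1)): [1, 3, 6, 4, 2, 5, 0]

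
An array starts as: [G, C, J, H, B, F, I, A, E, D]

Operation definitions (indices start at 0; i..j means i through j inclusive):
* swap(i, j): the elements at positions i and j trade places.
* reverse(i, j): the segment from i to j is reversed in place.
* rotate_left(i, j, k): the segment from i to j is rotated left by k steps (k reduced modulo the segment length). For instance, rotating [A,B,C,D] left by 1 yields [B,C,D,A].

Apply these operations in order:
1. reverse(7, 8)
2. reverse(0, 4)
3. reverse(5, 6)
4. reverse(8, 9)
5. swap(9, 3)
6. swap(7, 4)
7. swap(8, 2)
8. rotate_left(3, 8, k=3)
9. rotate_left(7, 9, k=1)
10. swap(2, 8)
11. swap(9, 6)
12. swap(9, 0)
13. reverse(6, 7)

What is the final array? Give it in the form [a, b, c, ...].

After 1 (reverse(7, 8)): [G, C, J, H, B, F, I, E, A, D]
After 2 (reverse(0, 4)): [B, H, J, C, G, F, I, E, A, D]
After 3 (reverse(5, 6)): [B, H, J, C, G, I, F, E, A, D]
After 4 (reverse(8, 9)): [B, H, J, C, G, I, F, E, D, A]
After 5 (swap(9, 3)): [B, H, J, A, G, I, F, E, D, C]
After 6 (swap(7, 4)): [B, H, J, A, E, I, F, G, D, C]
After 7 (swap(8, 2)): [B, H, D, A, E, I, F, G, J, C]
After 8 (rotate_left(3, 8, k=3)): [B, H, D, F, G, J, A, E, I, C]
After 9 (rotate_left(7, 9, k=1)): [B, H, D, F, G, J, A, I, C, E]
After 10 (swap(2, 8)): [B, H, C, F, G, J, A, I, D, E]
After 11 (swap(9, 6)): [B, H, C, F, G, J, E, I, D, A]
After 12 (swap(9, 0)): [A, H, C, F, G, J, E, I, D, B]
After 13 (reverse(6, 7)): [A, H, C, F, G, J, I, E, D, B]

Answer: [A, H, C, F, G, J, I, E, D, B]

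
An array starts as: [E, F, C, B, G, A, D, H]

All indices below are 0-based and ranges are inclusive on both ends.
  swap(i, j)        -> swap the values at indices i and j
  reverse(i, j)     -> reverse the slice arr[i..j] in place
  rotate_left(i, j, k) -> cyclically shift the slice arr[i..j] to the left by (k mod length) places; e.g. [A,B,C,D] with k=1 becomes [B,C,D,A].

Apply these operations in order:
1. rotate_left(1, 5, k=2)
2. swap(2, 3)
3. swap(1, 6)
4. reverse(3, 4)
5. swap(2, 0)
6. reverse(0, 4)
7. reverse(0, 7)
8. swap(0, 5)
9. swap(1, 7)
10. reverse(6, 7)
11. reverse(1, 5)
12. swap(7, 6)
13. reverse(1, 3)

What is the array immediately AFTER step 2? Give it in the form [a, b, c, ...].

After 1 (rotate_left(1, 5, k=2)): [E, B, G, A, F, C, D, H]
After 2 (swap(2, 3)): [E, B, A, G, F, C, D, H]

Answer: [E, B, A, G, F, C, D, H]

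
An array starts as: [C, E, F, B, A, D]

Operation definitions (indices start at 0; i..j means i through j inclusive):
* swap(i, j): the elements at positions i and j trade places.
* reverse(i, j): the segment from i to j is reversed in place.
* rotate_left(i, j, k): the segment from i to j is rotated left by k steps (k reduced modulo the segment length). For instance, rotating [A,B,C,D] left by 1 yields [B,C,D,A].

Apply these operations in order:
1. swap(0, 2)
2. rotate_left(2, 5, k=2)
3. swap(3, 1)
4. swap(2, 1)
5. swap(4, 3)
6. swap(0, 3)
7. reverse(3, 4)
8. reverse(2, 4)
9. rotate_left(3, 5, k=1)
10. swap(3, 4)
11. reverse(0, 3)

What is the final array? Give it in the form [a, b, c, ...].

Answer: [B, F, A, C, D, E]

Derivation:
After 1 (swap(0, 2)): [F, E, C, B, A, D]
After 2 (rotate_left(2, 5, k=2)): [F, E, A, D, C, B]
After 3 (swap(3, 1)): [F, D, A, E, C, B]
After 4 (swap(2, 1)): [F, A, D, E, C, B]
After 5 (swap(4, 3)): [F, A, D, C, E, B]
After 6 (swap(0, 3)): [C, A, D, F, E, B]
After 7 (reverse(3, 4)): [C, A, D, E, F, B]
After 8 (reverse(2, 4)): [C, A, F, E, D, B]
After 9 (rotate_left(3, 5, k=1)): [C, A, F, D, B, E]
After 10 (swap(3, 4)): [C, A, F, B, D, E]
After 11 (reverse(0, 3)): [B, F, A, C, D, E]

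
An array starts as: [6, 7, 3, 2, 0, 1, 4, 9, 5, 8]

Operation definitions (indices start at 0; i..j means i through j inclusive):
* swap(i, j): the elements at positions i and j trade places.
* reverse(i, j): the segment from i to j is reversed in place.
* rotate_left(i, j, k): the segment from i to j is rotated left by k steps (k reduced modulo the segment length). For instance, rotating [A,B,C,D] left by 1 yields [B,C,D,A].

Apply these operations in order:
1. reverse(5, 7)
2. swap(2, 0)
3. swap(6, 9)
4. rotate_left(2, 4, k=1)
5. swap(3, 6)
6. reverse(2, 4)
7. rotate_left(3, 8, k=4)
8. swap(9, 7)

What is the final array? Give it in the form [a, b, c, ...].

After 1 (reverse(5, 7)): [6, 7, 3, 2, 0, 9, 4, 1, 5, 8]
After 2 (swap(2, 0)): [3, 7, 6, 2, 0, 9, 4, 1, 5, 8]
After 3 (swap(6, 9)): [3, 7, 6, 2, 0, 9, 8, 1, 5, 4]
After 4 (rotate_left(2, 4, k=1)): [3, 7, 2, 0, 6, 9, 8, 1, 5, 4]
After 5 (swap(3, 6)): [3, 7, 2, 8, 6, 9, 0, 1, 5, 4]
After 6 (reverse(2, 4)): [3, 7, 6, 8, 2, 9, 0, 1, 5, 4]
After 7 (rotate_left(3, 8, k=4)): [3, 7, 6, 1, 5, 8, 2, 9, 0, 4]
After 8 (swap(9, 7)): [3, 7, 6, 1, 5, 8, 2, 4, 0, 9]

Answer: [3, 7, 6, 1, 5, 8, 2, 4, 0, 9]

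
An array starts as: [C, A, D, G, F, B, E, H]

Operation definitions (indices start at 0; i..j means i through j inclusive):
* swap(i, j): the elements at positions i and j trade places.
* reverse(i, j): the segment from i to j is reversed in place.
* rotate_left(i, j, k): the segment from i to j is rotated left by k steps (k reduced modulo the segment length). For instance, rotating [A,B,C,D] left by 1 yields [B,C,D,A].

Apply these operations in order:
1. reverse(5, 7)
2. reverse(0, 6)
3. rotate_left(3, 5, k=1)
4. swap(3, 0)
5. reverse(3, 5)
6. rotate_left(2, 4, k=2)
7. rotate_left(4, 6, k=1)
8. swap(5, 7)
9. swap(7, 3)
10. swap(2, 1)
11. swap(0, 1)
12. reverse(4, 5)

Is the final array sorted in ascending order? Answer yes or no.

Answer: no

Derivation:
After 1 (reverse(5, 7)): [C, A, D, G, F, H, E, B]
After 2 (reverse(0, 6)): [E, H, F, G, D, A, C, B]
After 3 (rotate_left(3, 5, k=1)): [E, H, F, D, A, G, C, B]
After 4 (swap(3, 0)): [D, H, F, E, A, G, C, B]
After 5 (reverse(3, 5)): [D, H, F, G, A, E, C, B]
After 6 (rotate_left(2, 4, k=2)): [D, H, A, F, G, E, C, B]
After 7 (rotate_left(4, 6, k=1)): [D, H, A, F, E, C, G, B]
After 8 (swap(5, 7)): [D, H, A, F, E, B, G, C]
After 9 (swap(7, 3)): [D, H, A, C, E, B, G, F]
After 10 (swap(2, 1)): [D, A, H, C, E, B, G, F]
After 11 (swap(0, 1)): [A, D, H, C, E, B, G, F]
After 12 (reverse(4, 5)): [A, D, H, C, B, E, G, F]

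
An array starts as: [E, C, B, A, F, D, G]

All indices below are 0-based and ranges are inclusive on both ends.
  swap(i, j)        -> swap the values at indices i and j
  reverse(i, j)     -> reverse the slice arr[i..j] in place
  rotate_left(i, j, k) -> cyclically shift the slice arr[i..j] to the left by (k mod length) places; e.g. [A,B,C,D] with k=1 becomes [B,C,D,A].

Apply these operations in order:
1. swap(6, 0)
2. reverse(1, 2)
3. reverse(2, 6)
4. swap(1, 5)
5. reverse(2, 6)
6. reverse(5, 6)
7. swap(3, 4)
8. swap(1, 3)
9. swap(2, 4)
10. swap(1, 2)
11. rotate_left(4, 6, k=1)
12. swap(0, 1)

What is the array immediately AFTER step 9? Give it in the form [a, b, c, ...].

After 1 (swap(6, 0)): [G, C, B, A, F, D, E]
After 2 (reverse(1, 2)): [G, B, C, A, F, D, E]
After 3 (reverse(2, 6)): [G, B, E, D, F, A, C]
After 4 (swap(1, 5)): [G, A, E, D, F, B, C]
After 5 (reverse(2, 6)): [G, A, C, B, F, D, E]
After 6 (reverse(5, 6)): [G, A, C, B, F, E, D]
After 7 (swap(3, 4)): [G, A, C, F, B, E, D]
After 8 (swap(1, 3)): [G, F, C, A, B, E, D]
After 9 (swap(2, 4)): [G, F, B, A, C, E, D]

Answer: [G, F, B, A, C, E, D]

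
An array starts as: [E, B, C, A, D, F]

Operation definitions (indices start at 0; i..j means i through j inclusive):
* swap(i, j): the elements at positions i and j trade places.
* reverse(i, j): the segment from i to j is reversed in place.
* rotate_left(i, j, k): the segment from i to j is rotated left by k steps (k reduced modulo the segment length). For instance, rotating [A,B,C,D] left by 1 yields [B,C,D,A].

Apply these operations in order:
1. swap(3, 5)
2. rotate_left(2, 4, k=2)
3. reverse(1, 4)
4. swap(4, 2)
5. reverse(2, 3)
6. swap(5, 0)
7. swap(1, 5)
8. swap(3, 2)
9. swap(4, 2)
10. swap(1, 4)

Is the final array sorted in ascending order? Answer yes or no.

Answer: yes

Derivation:
After 1 (swap(3, 5)): [E, B, C, F, D, A]
After 2 (rotate_left(2, 4, k=2)): [E, B, D, C, F, A]
After 3 (reverse(1, 4)): [E, F, C, D, B, A]
After 4 (swap(4, 2)): [E, F, B, D, C, A]
After 5 (reverse(2, 3)): [E, F, D, B, C, A]
After 6 (swap(5, 0)): [A, F, D, B, C, E]
After 7 (swap(1, 5)): [A, E, D, B, C, F]
After 8 (swap(3, 2)): [A, E, B, D, C, F]
After 9 (swap(4, 2)): [A, E, C, D, B, F]
After 10 (swap(1, 4)): [A, B, C, D, E, F]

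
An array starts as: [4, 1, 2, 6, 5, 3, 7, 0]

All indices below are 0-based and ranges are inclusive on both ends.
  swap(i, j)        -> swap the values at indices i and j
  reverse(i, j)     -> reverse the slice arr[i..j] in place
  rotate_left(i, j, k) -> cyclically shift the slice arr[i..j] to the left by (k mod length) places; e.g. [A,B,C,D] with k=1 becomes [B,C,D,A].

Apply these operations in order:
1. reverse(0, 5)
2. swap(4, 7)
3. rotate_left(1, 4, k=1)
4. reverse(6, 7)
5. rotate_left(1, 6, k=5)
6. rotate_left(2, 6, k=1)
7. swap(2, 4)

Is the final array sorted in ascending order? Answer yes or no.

Answer: no

Derivation:
After 1 (reverse(0, 5)): [3, 5, 6, 2, 1, 4, 7, 0]
After 2 (swap(4, 7)): [3, 5, 6, 2, 0, 4, 7, 1]
After 3 (rotate_left(1, 4, k=1)): [3, 6, 2, 0, 5, 4, 7, 1]
After 4 (reverse(6, 7)): [3, 6, 2, 0, 5, 4, 1, 7]
After 5 (rotate_left(1, 6, k=5)): [3, 1, 6, 2, 0, 5, 4, 7]
After 6 (rotate_left(2, 6, k=1)): [3, 1, 2, 0, 5, 4, 6, 7]
After 7 (swap(2, 4)): [3, 1, 5, 0, 2, 4, 6, 7]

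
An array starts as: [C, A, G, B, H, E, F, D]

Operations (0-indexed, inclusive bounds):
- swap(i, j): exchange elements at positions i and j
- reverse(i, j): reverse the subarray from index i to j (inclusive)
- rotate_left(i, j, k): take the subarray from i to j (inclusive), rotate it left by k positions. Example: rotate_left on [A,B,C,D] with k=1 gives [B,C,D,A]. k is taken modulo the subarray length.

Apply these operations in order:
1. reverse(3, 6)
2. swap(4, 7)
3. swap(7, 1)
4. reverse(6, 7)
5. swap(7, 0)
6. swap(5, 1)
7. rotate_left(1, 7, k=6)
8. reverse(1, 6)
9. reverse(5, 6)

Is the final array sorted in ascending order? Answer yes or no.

Answer: no

Derivation:
After 1 (reverse(3, 6)): [C, A, G, F, E, H, B, D]
After 2 (swap(4, 7)): [C, A, G, F, D, H, B, E]
After 3 (swap(7, 1)): [C, E, G, F, D, H, B, A]
After 4 (reverse(6, 7)): [C, E, G, F, D, H, A, B]
After 5 (swap(7, 0)): [B, E, G, F, D, H, A, C]
After 6 (swap(5, 1)): [B, H, G, F, D, E, A, C]
After 7 (rotate_left(1, 7, k=6)): [B, C, H, G, F, D, E, A]
After 8 (reverse(1, 6)): [B, E, D, F, G, H, C, A]
After 9 (reverse(5, 6)): [B, E, D, F, G, C, H, A]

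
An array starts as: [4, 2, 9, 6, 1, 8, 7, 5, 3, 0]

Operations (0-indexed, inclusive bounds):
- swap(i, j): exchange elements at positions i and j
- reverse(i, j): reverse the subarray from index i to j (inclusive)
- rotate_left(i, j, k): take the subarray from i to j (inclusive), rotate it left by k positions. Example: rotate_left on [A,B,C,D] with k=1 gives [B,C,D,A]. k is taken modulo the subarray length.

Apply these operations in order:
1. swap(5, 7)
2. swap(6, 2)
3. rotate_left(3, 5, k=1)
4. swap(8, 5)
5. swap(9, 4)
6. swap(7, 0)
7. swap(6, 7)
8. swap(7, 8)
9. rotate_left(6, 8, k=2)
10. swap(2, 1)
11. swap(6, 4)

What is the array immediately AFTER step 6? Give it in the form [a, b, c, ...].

Answer: [8, 2, 7, 1, 0, 3, 9, 4, 6, 5]

Derivation:
After 1 (swap(5, 7)): [4, 2, 9, 6, 1, 5, 7, 8, 3, 0]
After 2 (swap(6, 2)): [4, 2, 7, 6, 1, 5, 9, 8, 3, 0]
After 3 (rotate_left(3, 5, k=1)): [4, 2, 7, 1, 5, 6, 9, 8, 3, 0]
After 4 (swap(8, 5)): [4, 2, 7, 1, 5, 3, 9, 8, 6, 0]
After 5 (swap(9, 4)): [4, 2, 7, 1, 0, 3, 9, 8, 6, 5]
After 6 (swap(7, 0)): [8, 2, 7, 1, 0, 3, 9, 4, 6, 5]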